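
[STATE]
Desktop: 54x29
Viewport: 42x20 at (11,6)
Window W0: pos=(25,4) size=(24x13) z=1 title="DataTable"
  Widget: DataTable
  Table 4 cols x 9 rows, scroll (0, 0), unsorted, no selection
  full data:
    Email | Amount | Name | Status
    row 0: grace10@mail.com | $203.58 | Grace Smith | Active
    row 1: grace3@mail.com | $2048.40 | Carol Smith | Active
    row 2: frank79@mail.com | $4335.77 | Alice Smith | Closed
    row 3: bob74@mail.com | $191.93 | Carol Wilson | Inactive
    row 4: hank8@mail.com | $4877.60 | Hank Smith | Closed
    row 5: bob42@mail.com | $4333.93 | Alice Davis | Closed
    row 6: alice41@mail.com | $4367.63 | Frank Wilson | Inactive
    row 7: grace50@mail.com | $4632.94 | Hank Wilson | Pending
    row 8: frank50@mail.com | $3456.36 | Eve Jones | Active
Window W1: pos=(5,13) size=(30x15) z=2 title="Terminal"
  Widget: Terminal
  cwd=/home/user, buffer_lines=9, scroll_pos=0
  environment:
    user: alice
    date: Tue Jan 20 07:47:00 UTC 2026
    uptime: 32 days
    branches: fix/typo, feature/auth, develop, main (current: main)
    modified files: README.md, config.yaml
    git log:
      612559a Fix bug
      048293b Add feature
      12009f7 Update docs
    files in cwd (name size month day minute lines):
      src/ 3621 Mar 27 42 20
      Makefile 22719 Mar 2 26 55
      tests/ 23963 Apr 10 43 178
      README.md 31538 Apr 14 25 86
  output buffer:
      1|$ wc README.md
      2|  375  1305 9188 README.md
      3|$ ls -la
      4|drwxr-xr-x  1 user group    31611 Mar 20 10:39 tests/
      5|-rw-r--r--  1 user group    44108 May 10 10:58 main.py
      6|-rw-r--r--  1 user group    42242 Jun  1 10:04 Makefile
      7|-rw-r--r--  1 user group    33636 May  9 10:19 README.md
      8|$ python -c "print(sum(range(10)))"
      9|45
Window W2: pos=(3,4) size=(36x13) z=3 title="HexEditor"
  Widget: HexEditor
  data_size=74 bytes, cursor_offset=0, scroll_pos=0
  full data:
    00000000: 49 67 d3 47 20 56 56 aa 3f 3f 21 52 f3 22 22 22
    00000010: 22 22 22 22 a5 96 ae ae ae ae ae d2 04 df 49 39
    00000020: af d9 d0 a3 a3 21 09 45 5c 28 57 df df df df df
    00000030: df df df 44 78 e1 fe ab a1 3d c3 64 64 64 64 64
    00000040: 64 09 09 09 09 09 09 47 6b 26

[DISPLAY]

───────────────────────────┨─────────┨    
0  49 67 d3 47 20 56 56 aa ┃   │Amoun┃    
0  22 22 22 22 a5 96 ae ae ┃───┼─────┃    
0  af d9 d0 a3 a3 21 09 45 ┃com│$203.┃    
0  df df df 44 78 e1 fe ab ┃om │$2048┃    
0  64 09 09 09 09 09 09 47 ┃com│$4335┃    
                           ┃m  │$191.┃    
                           ┃m  │$4877┃    
                           ┃m  │$4333┃    
                           ┃com│$4367┃    
━━━━━━━━━━━━━━━━━━━━━━━━━━━┛━━━━━━━━━┛    
  1305 9188 README.md  ┃                  
-la                    ┃                  
-xr-x  1 user group    ┃                  
--r--  1 user group    ┃                  
--r--  1 user group    ┃                  
--r--  1 user group    ┃                  
hon -c "print(sum(range┃                  
                       ┃                  
                       ┃                  


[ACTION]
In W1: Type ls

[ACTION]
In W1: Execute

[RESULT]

───────────────────────────┨─────────┨    
0  49 67 d3 47 20 56 56 aa ┃   │Amoun┃    
0  22 22 22 22 a5 96 ae ae ┃───┼─────┃    
0  af d9 d0 a3 a3 21 09 45 ┃com│$203.┃    
0  df df df 44 78 e1 fe ab ┃om │$2048┃    
0  64 09 09 09 09 09 09 47 ┃com│$4335┃    
                           ┃m  │$191.┃    
                           ┃m  │$4877┃    
                           ┃m  │$4333┃    
                           ┃com│$4367┃    
━━━━━━━━━━━━━━━━━━━━━━━━━━━┛━━━━━━━━━┛    
-la                    ┃                  
-xr-x  1 user group    ┃                  
--r--  1 user group    ┃                  
--r--  1 user group    ┃                  
--r--  1 user group    ┃                  
hon -c "print(sum(range┃                  
                       ┃                  
                       ┃                  
 Makefile  tests/  READ┃                  


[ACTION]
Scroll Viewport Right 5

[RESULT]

──────────────────────────┨─────────┨     
  49 67 d3 47 20 56 56 aa ┃   │Amoun┃     
  22 22 22 22 a5 96 ae ae ┃───┼─────┃     
  af d9 d0 a3 a3 21 09 45 ┃com│$203.┃     
  df df df 44 78 e1 fe ab ┃om │$2048┃     
  64 09 09 09 09 09 09 47 ┃com│$4335┃     
                          ┃m  │$191.┃     
                          ┃m  │$4877┃     
                          ┃m  │$4333┃     
                          ┃com│$4367┃     
━━━━━━━━━━━━━━━━━━━━━━━━━━┛━━━━━━━━━┛     
la                    ┃                   
xr-x  1 user group    ┃                   
-r--  1 user group    ┃                   
-r--  1 user group    ┃                   
-r--  1 user group    ┃                   
on -c "print(sum(range┃                   
                      ┃                   
                      ┃                   
Makefile  tests/  READ┃                   


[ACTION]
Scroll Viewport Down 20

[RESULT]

  af d9 d0 a3 a3 21 09 45 ┃com│$203.┃     
  df df df 44 78 e1 fe ab ┃om │$2048┃     
  64 09 09 09 09 09 09 47 ┃com│$4335┃     
                          ┃m  │$191.┃     
                          ┃m  │$4877┃     
                          ┃m  │$4333┃     
                          ┃com│$4367┃     
━━━━━━━━━━━━━━━━━━━━━━━━━━┛━━━━━━━━━┛     
la                    ┃                   
xr-x  1 user group    ┃                   
-r--  1 user group    ┃                   
-r--  1 user group    ┃                   
-r--  1 user group    ┃                   
on -c "print(sum(range┃                   
                      ┃                   
                      ┃                   
Makefile  tests/  READ┃                   
                      ┃                   
━━━━━━━━━━━━━━━━━━━━━━┛                   
                                          


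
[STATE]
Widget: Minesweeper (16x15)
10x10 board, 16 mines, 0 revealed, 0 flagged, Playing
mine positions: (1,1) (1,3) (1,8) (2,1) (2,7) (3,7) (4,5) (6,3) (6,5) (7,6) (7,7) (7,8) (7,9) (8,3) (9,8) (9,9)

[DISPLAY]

■■■■■■■■■■      
■■■■■■■■■■      
■■■■■■■■■■      
■■■■■■■■■■      
■■■■■■■■■■      
■■■■■■■■■■      
■■■■■■■■■■      
■■■■■■■■■■      
■■■■■■■■■■      
■■■■■■■■■■      
                
                
                
                
                


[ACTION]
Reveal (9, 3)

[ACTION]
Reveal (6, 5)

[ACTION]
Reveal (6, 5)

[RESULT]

■■■■■■■■■■      
■✹■✹■■■■✹■      
■✹■■■■■✹■■      
■■■■■■■✹■■      
■■■■■✹■■■■      
■■■■■■■■■■      
■■■✹■✹■■■■      
■■■■■■✹✹✹✹      
■■■✹■■■■■■      
■■■1■■■■✹✹      
                
                
                
                
                


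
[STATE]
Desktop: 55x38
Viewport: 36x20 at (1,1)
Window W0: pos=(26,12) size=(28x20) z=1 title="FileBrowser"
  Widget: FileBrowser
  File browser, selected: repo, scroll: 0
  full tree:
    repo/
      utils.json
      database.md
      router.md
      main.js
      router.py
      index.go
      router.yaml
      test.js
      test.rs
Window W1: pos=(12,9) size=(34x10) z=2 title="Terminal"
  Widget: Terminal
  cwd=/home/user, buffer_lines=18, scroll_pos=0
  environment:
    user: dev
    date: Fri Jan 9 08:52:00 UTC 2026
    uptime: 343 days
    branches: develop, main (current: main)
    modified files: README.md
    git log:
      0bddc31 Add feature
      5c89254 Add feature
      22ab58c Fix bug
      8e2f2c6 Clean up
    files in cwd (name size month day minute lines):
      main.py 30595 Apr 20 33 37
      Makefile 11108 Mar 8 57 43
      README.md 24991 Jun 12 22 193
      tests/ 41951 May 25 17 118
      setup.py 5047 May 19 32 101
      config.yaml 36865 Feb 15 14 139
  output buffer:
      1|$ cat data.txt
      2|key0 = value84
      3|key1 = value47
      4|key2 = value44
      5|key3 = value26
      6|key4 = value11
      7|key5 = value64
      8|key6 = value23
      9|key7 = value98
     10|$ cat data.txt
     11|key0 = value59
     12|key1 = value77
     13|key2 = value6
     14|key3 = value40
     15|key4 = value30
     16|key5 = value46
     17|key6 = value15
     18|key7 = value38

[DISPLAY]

                                    
                                    
                                    
                                    
                                    
                                    
                                    
                                    
           ┏━━━━━━━━━━━━━━━━━━━━━━━━
           ┃ Terminal               
           ┠────────────────────────
           ┃$ cat data.txt          
           ┃key0 = value84          
           ┃key1 = value47          
           ┃key2 = value44          
           ┃key3 = value26          
           ┃key4 = value11          
           ┗━━━━━━━━━━━━━━━━━━━━━━━━
                         ┃    main.j
                         ┃    router


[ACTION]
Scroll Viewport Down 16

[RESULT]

           ┃key4 = value11          
           ┗━━━━━━━━━━━━━━━━━━━━━━━━
                         ┃    main.j
                         ┃    router
                         ┃    index.
                         ┃    router
                         ┃    test.j
                         ┃    test.r
                         ┃          
                         ┃          
                         ┃          
                         ┃          
                         ┃          
                         ┃          
                         ┗━━━━━━━━━━
                                    
                                    
                                    
                                    
                                    


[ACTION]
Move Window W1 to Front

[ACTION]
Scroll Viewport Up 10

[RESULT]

                                    
                                    
           ┏━━━━━━━━━━━━━━━━━━━━━━━━
           ┃ Terminal               
           ┠────────────────────────
           ┃$ cat data.txt          
           ┃key0 = value84          
           ┃key1 = value47          
           ┃key2 = value44          
           ┃key3 = value26          
           ┃key4 = value11          
           ┗━━━━━━━━━━━━━━━━━━━━━━━━
                         ┃    main.j
                         ┃    router
                         ┃    index.
                         ┃    router
                         ┃    test.j
                         ┃    test.r
                         ┃          
                         ┃          


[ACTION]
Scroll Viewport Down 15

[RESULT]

           ┗━━━━━━━━━━━━━━━━━━━━━━━━
                         ┃    main.j
                         ┃    router
                         ┃    index.
                         ┃    router
                         ┃    test.j
                         ┃    test.r
                         ┃          
                         ┃          
                         ┃          
                         ┃          
                         ┃          
                         ┃          
                         ┗━━━━━━━━━━
                                    
                                    
                                    
                                    
                                    
                                    


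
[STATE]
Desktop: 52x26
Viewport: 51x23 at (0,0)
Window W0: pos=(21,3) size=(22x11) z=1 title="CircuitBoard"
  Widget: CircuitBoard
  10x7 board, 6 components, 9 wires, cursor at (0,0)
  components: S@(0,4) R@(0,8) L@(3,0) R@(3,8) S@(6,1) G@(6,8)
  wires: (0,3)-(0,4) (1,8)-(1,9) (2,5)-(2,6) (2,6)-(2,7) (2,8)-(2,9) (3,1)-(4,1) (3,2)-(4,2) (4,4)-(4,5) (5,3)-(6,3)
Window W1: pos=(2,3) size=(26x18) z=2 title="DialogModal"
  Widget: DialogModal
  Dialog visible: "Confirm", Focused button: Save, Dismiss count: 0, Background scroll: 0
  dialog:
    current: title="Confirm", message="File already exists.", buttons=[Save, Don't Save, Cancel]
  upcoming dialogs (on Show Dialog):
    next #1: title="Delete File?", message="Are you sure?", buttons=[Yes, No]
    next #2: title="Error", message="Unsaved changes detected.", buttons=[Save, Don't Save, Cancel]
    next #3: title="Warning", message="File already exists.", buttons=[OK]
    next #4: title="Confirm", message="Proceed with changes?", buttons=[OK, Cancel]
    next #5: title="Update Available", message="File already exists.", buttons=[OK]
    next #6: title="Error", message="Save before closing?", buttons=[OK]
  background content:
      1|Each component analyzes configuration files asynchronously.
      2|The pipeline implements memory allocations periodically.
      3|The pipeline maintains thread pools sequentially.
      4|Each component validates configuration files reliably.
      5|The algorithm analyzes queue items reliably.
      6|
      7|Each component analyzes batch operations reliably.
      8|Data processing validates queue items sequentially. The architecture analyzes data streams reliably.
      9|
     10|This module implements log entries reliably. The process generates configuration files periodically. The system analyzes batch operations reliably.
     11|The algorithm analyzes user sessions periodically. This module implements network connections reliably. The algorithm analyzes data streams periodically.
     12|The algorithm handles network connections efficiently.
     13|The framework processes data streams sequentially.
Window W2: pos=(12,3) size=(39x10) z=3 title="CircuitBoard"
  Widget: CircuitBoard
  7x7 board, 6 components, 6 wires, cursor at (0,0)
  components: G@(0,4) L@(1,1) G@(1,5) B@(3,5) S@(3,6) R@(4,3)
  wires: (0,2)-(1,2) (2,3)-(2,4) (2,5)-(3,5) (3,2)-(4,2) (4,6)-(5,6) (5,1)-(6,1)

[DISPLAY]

                                                   
                                                   
                                                   
  ┏━━━━━━━━━┏━━━━━━━━━━━━━━━━━━━━━━━━━━━━━━━━━━━━━┓
  ┃ DialogMo┃ CircuitBoard                        ┃
  ┠─────────┠─────────────────────────────────────┨
  ┃Each comp┃   0 1 2 3 4 5 6                     ┃
  ┃The pipel┃0  [.]      ·       G                ┃
  ┃The pipel┃            │                        ┃
  ┃Each comp┃1       L   ·           G            ┃
  ┃Th┌──────┃                                     ┃
  ┃  │     C┃2               · ─ ·   ·            ┃
  ┃Ea│File a┗━━━━━━━━━━━━━━━━━━━━━━━━━━━━━━━━━━━━━┛
  ┃Da│[Save]  Don't Save│te┃━━━━━━━━━━━━━━┛        
  ┃  └──────────────────┘  ┃                       
  ┃This module implements l┃                       
  ┃The algorithm analyzes u┃                       
  ┃The algorithm handles ne┃                       
  ┃The framework processes ┃                       
  ┃                        ┃                       
  ┗━━━━━━━━━━━━━━━━━━━━━━━━┛                       
                                                   
                                                   


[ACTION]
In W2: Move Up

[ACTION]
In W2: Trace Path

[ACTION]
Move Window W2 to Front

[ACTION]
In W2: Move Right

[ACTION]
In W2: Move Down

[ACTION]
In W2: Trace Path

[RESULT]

                                                   
                                                   
                                                   
  ┏━━━━━━━━━┏━━━━━━━━━━━━━━━━━━━━━━━━━━━━━━━━━━━━━┓
  ┃ DialogMo┃ CircuitBoard                        ┃
  ┠─────────┠─────────────────────────────────────┨
  ┃Each comp┃   0 1 2 3 4 5 6                     ┃
  ┃The pipel┃0           ·       G                ┃
  ┃The pipel┃            │                        ┃
  ┃Each comp┃1      [L]  ·           G            ┃
  ┃Th┌──────┃                                     ┃
  ┃  │     C┃2               · ─ ·   ·            ┃
  ┃Ea│File a┗━━━━━━━━━━━━━━━━━━━━━━━━━━━━━━━━━━━━━┛
  ┃Da│[Save]  Don't Save│te┃━━━━━━━━━━━━━━┛        
  ┃  └──────────────────┘  ┃                       
  ┃This module implements l┃                       
  ┃The algorithm analyzes u┃                       
  ┃The algorithm handles ne┃                       
  ┃The framework processes ┃                       
  ┃                        ┃                       
  ┗━━━━━━━━━━━━━━━━━━━━━━━━┛                       
                                                   
                                                   


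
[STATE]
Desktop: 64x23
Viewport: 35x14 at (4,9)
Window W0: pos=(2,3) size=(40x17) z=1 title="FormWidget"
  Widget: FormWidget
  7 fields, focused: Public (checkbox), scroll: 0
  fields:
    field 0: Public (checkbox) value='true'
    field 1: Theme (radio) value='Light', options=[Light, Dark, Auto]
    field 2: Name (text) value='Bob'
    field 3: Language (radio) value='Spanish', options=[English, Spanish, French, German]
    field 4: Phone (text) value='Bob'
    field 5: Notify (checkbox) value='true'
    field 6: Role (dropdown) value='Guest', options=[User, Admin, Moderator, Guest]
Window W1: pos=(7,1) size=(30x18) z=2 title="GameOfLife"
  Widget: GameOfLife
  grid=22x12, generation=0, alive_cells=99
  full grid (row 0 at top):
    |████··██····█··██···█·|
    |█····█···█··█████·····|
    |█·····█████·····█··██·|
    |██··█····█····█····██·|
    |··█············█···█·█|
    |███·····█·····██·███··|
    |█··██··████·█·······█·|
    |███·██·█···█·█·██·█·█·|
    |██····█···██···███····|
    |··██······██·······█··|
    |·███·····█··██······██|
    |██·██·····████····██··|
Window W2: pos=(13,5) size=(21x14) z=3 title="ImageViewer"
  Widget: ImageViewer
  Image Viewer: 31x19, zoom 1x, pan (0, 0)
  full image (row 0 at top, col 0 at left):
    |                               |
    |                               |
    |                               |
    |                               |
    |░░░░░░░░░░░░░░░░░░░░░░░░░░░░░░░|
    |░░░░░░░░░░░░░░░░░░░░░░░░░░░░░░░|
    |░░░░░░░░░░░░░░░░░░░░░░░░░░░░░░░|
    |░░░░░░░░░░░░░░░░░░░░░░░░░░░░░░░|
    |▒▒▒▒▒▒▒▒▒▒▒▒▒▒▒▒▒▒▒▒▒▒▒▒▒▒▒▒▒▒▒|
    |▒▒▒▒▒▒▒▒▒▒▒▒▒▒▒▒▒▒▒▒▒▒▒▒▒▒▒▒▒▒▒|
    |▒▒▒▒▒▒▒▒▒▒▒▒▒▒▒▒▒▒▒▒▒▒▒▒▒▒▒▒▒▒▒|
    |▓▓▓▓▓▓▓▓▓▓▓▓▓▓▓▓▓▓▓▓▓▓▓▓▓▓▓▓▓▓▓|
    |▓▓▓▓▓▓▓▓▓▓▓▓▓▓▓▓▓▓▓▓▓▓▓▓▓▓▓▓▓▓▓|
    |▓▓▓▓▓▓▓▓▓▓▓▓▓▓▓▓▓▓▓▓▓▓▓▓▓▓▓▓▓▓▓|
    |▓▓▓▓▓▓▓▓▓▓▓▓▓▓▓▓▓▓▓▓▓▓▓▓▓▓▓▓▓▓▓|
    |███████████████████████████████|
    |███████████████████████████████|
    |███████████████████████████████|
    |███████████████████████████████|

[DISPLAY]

 La┃··█··┃                   ┃  ┃ni
 Ph┃███··┃                   ┃  ┃  
 No┃█··██┃                   ┃  ┃  
 Ro┃███·█┃░░░░░░░░░░░░░░░░░░░┃  ┃  
   ┃██···┃░░░░░░░░░░░░░░░░░░░┃  ┃  
   ┃··██·┃░░░░░░░░░░░░░░░░░░░┃  ┃  
   ┃·███·┃░░░░░░░░░░░░░░░░░░░┃  ┃  
   ┃██·██┃▒▒▒▒▒▒▒▒▒▒▒▒▒▒▒▒▒▒▒┃  ┃  
   ┃     ┃▒▒▒▒▒▒▒▒▒▒▒▒▒▒▒▒▒▒▒┃  ┃  
   ┗━━━━━┗━━━━━━━━━━━━━━━━━━━┛━━┛  
━━━━━━━━━━━━━━━━━━━━━━━━━━━━━━━━━━━
                                   
                                   
                                   


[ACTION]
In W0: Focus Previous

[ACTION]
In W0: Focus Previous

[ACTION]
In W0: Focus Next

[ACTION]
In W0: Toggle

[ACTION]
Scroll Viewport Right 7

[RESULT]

··┃                   ┃  ┃nish┃    
··┃                   ┃  ┃   ]┃    
██┃                   ┃  ┃    ┃    
·█┃░░░░░░░░░░░░░░░░░░░┃  ┃  ▼]┃    
··┃░░░░░░░░░░░░░░░░░░░┃  ┃    ┃    
█·┃░░░░░░░░░░░░░░░░░░░┃  ┃    ┃    
█·┃░░░░░░░░░░░░░░░░░░░┃  ┃    ┃    
██┃▒▒▒▒▒▒▒▒▒▒▒▒▒▒▒▒▒▒▒┃  ┃    ┃    
  ┃▒▒▒▒▒▒▒▒▒▒▒▒▒▒▒▒▒▒▒┃  ┃    ┃    
━━┗━━━━━━━━━━━━━━━━━━━┛━━┛    ┃    
━━━━━━━━━━━━━━━━━━━━━━━━━━━━━━┛    
                                   
                                   
                                   


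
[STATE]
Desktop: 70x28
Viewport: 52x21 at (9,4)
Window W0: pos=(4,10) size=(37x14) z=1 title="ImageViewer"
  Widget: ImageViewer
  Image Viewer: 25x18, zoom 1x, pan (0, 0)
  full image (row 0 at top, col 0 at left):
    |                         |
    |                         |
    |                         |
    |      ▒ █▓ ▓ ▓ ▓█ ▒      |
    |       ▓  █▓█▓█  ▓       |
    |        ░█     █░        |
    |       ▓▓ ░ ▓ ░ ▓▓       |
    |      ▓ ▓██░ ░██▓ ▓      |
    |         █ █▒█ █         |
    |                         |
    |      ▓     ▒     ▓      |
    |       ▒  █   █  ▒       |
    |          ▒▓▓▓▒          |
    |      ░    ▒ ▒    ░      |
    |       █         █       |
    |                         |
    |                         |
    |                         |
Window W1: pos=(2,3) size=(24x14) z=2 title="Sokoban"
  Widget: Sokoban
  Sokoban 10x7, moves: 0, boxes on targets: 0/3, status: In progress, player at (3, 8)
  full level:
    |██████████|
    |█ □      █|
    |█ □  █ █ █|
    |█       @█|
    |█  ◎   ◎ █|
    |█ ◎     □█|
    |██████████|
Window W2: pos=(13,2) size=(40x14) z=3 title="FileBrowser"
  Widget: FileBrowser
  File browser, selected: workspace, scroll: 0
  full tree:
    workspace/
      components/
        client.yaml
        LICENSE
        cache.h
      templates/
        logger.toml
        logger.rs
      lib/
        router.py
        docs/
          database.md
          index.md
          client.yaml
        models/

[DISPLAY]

an  ┠──────────────────────────────────────┨        
────┃> [-] workspace/                      ┃        
████┃    [+] components/                   ┃        
   █┃    [+] templates/                    ┃        
 █ █┃    [+] lib/                          ┃        
  @█┃                                      ┃        
 ◎ █┃                                      ┃        
  □█┃                                      ┃        
████┃                                      ┃        
 0  ┃                                      ┃        
    ┃                                      ┃        
    ┗━━━━━━━━━━━━━━━━━━━━━━━━━━━━━━━━━━━━━━┛        
━━━━━━━━━━━━━━━━┛              ┃                    
   ▓  █▓█▓█  ▓                 ┃                    
    ░█     █░                  ┃                    
   ▓▓ ░ ▓ ░ ▓▓                 ┃                    
  ▓ ▓██░ ░██▓ ▓                ┃                    
     █ █▒█ █                   ┃                    
                               ┃                    
━━━━━━━━━━━━━━━━━━━━━━━━━━━━━━━┛                    
                                                    


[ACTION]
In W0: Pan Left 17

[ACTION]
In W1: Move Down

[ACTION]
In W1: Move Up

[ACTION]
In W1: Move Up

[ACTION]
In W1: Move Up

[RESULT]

an  ┠──────────────────────────────────────┨        
────┃> [-] workspace/                      ┃        
████┃    [+] components/                   ┃        
  @█┃    [+] templates/                    ┃        
 █ █┃    [+] lib/                          ┃        
   █┃                                      ┃        
 ◎ █┃                                      ┃        
  □█┃                                      ┃        
████┃                                      ┃        
 4  ┃                                      ┃        
    ┃                                      ┃        
    ┗━━━━━━━━━━━━━━━━━━━━━━━━━━━━━━━━━━━━━━┛        
━━━━━━━━━━━━━━━━┛              ┃                    
   ▓  █▓█▓█  ▓                 ┃                    
    ░█     █░                  ┃                    
   ▓▓ ░ ▓ ░ ▓▓                 ┃                    
  ▓ ▓██░ ░██▓ ▓                ┃                    
     █ █▒█ █                   ┃                    
                               ┃                    
━━━━━━━━━━━━━━━━━━━━━━━━━━━━━━━┛                    
                                                    


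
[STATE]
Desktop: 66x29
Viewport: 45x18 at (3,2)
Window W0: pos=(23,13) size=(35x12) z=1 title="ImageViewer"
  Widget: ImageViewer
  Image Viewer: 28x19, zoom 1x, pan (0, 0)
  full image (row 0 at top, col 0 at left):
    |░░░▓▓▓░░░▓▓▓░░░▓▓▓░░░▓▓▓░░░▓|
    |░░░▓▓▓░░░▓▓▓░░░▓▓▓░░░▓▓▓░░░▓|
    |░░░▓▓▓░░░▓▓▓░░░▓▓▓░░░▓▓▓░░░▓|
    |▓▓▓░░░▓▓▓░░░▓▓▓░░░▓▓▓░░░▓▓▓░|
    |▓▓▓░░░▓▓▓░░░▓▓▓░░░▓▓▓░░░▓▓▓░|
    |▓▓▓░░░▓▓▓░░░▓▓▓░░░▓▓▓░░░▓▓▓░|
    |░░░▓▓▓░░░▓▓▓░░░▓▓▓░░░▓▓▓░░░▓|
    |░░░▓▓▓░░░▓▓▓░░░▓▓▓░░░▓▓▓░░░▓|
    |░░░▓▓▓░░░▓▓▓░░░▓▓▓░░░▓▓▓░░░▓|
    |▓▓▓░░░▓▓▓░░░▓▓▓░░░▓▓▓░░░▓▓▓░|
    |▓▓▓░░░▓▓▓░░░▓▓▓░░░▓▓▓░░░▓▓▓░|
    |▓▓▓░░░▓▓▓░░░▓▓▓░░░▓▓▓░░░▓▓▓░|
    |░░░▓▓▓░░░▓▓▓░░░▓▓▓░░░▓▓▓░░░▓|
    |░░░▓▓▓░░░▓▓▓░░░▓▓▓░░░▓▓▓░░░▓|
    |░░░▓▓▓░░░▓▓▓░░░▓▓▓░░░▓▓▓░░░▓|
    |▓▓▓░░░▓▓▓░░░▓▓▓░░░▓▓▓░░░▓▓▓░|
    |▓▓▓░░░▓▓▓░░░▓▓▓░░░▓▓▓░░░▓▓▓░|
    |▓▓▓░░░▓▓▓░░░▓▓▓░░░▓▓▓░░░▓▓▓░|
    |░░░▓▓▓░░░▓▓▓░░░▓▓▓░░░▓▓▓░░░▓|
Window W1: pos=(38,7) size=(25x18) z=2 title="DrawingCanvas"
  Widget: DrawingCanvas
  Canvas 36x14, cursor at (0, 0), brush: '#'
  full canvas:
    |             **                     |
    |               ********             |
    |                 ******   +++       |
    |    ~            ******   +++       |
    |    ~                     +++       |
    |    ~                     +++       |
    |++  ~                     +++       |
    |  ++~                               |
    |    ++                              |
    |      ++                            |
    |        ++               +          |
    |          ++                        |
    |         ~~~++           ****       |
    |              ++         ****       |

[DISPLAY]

                                             
                                             
                                             
                                             
                                             
                                   ┏━━━━━━━━━
                                   ┃ DrawingC
                                   ┠─────────
                                   ┃+        
                                   ┃         
                                   ┃         
                    ┏━━━━━━━━━━━━━━┃    ~    
                    ┃ ImageViewer  ┃    ~    
                    ┠──────────────┃    ~    
                    ┃░░░▓▓▓░░░▓▓▓░░┃++  ~    
                    ┃░░░▓▓▓░░░▓▓▓░░┃  ++~    
                    ┃░░░▓▓▓░░░▓▓▓░░┃    ++   
                    ┃▓▓▓░░░▓▓▓░░░▓▓┃      ++ 


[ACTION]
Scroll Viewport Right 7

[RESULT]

                                             
                                             
                                             
                                             
                                             
                            ┏━━━━━━━━━━━━━━━━
                            ┃ DrawingCanvas  
                            ┠────────────────
                            ┃+            ** 
                            ┃               *
                            ┃                
             ┏━━━━━━━━━━━━━━┃    ~           
             ┃ ImageViewer  ┃    ~           
             ┠──────────────┃    ~           
             ┃░░░▓▓▓░░░▓▓▓░░┃++  ~           
             ┃░░░▓▓▓░░░▓▓▓░░┃  ++~           
             ┃░░░▓▓▓░░░▓▓▓░░┃    ++          
             ┃▓▓▓░░░▓▓▓░░░▓▓┃      ++        


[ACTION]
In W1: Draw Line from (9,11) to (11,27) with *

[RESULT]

                                             
                                             
                                             
                                             
                                             
                            ┏━━━━━━━━━━━━━━━━
                            ┃ DrawingCanvas  
                            ┠────────────────
                            ┃+            ** 
                            ┃               *
                            ┃                
             ┏━━━━━━━━━━━━━━┃    ~           
             ┃ ImageViewer  ┃    ~           
             ┠──────────────┃    ~           
             ┃░░░▓▓▓░░░▓▓▓░░┃++  ~           
             ┃░░░▓▓▓░░░▓▓▓░░┃  ++~           
             ┃░░░▓▓▓░░░▓▓▓░░┃    ++          
             ┃▓▓▓░░░▓▓▓░░░▓▓┃      ++   *****


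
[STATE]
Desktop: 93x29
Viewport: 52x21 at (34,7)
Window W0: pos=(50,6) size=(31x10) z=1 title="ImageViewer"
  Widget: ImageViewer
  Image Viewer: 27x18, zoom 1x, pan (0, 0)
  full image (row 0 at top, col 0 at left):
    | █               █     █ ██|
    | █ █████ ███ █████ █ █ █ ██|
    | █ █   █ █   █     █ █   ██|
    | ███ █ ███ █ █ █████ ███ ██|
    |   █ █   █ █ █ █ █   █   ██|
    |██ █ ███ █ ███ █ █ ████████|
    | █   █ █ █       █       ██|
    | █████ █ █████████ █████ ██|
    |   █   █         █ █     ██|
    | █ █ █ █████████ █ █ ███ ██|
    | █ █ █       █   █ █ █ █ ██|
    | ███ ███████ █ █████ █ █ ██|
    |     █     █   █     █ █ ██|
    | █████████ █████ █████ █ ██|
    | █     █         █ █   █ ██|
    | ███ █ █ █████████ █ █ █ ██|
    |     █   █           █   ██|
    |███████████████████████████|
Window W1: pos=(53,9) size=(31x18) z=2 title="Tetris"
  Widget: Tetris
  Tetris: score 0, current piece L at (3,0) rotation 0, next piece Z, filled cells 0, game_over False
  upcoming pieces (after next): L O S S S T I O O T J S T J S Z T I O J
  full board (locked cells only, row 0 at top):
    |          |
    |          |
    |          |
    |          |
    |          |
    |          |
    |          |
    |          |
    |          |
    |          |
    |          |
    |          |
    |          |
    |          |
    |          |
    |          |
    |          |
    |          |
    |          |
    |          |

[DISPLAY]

                ┃ ImageViewer                 ┃     
                ┠─────────────────────────────┨     
                ┃ █┏━━━━━━━━━━━━━━━━━━━━━━━━━━━━━┓  
                ┃ █┃ Tetris                      ┃  
                ┃ █┠─────────────────────────────┨  
                ┃ █┃          │Next:             ┃  
                ┃  ┃          │▓▓                ┃  
                ┃██┃          │ ▓▓               ┃  
                ┗━━┃          │                  ┃  
                   ┃          │                  ┃  
                   ┃          │                  ┃  
                   ┃          │Score:            ┃  
                   ┃          │0                 ┃  
                   ┃          │                  ┃  
                   ┃          │                  ┃  
                   ┃          │                  ┃  
                   ┃          │                  ┃  
                   ┃          │                  ┃  
                   ┃          │                  ┃  
                   ┗━━━━━━━━━━━━━━━━━━━━━━━━━━━━━┛  
                                                    


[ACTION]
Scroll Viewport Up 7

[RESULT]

                                                    
                                                    
                                                    
                                                    
                                                    
                                                    
                ┏━━━━━━━━━━━━━━━━━━━━━━━━━━━━━┓     
                ┃ ImageViewer                 ┃     
                ┠─────────────────────────────┨     
                ┃ █┏━━━━━━━━━━━━━━━━━━━━━━━━━━━━━┓  
                ┃ █┃ Tetris                      ┃  
                ┃ █┠─────────────────────────────┨  
                ┃ █┃          │Next:             ┃  
                ┃  ┃          │▓▓                ┃  
                ┃██┃          │ ▓▓               ┃  
                ┗━━┃          │                  ┃  
                   ┃          │                  ┃  
                   ┃          │                  ┃  
                   ┃          │Score:            ┃  
                   ┃          │0                 ┃  
                   ┃          │                  ┃  


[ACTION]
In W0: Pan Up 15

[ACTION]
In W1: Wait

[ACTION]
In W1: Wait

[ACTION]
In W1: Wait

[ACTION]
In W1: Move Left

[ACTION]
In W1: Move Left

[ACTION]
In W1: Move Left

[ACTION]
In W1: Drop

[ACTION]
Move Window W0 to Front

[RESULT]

                                                    
                                                    
                                                    
                                                    
                                                    
                                                    
                ┏━━━━━━━━━━━━━━━━━━━━━━━━━━━━━┓     
                ┃ ImageViewer                 ┃     
                ┠─────────────────────────────┨     
                ┃ █               █     █ ██  ┃━━┓  
                ┃ █ █████ ███ █████ █ █ █ ██  ┃  ┃  
                ┃ █ █   █ █   █     █ █   ██  ┃──┨  
                ┃ ███ █ ███ █ █ █████ ███ ██  ┃  ┃  
                ┃   █ █   █ █ █ █ █   █   ██  ┃  ┃  
                ┃██ █ ███ █ ███ █ █ ████████  ┃  ┃  
                ┗━━━━━━━━━━━━━━━━━━━━━━━━━━━━━┛  ┃  
                   ┃          │                  ┃  
                   ┃          │                  ┃  
                   ┃          │Score:            ┃  
                   ┃          │0                 ┃  
                   ┃          │                  ┃  
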